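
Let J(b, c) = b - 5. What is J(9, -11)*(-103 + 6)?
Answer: -388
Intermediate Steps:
J(b, c) = -5 + b
J(9, -11)*(-103 + 6) = (-5 + 9)*(-103 + 6) = 4*(-97) = -388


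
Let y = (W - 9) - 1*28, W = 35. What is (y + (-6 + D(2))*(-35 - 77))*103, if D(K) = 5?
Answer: 11330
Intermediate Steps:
y = -2 (y = (35 - 9) - 1*28 = 26 - 28 = -2)
(y + (-6 + D(2))*(-35 - 77))*103 = (-2 + (-6 + 5)*(-35 - 77))*103 = (-2 - 1*(-112))*103 = (-2 + 112)*103 = 110*103 = 11330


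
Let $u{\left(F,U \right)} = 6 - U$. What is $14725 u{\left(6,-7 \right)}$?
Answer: $191425$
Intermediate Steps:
$14725 u{\left(6,-7 \right)} = 14725 \left(6 - -7\right) = 14725 \left(6 + 7\right) = 14725 \cdot 13 = 191425$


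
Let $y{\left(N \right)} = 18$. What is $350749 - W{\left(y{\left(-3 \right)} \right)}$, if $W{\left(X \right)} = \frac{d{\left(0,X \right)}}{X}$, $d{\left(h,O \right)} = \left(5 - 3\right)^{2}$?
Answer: $\frac{3156739}{9} \approx 3.5075 \cdot 10^{5}$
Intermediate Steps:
$d{\left(h,O \right)} = 4$ ($d{\left(h,O \right)} = 2^{2} = 4$)
$W{\left(X \right)} = \frac{4}{X}$
$350749 - W{\left(y{\left(-3 \right)} \right)} = 350749 - \frac{4}{18} = 350749 - 4 \cdot \frac{1}{18} = 350749 - \frac{2}{9} = \frac{3156739}{9}$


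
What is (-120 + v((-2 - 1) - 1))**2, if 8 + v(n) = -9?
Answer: 18769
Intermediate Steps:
v(n) = -17 (v(n) = -8 - 9 = -17)
(-120 + v((-2 - 1) - 1))**2 = (-120 - 17)**2 = (-137)**2 = 18769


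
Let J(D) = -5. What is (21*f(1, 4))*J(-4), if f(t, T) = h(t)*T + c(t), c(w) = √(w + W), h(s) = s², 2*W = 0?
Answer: -525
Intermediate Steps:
W = 0 (W = (½)*0 = 0)
c(w) = √w (c(w) = √(w + 0) = √w)
f(t, T) = √t + T*t² (f(t, T) = t²*T + √t = T*t² + √t = √t + T*t²)
(21*f(1, 4))*J(-4) = (21*(√1 + 4*1²))*(-5) = (21*(1 + 4*1))*(-5) = (21*(1 + 4))*(-5) = (21*5)*(-5) = 105*(-5) = -525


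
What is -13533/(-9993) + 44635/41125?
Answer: 66838812/27397475 ≈ 2.4396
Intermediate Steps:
-13533/(-9993) + 44635/41125 = -13533*(-1/9993) + 44635*(1/41125) = 4511/3331 + 8927/8225 = 66838812/27397475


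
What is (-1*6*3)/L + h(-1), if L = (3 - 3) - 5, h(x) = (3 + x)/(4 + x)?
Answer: 64/15 ≈ 4.2667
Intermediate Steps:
h(x) = (3 + x)/(4 + x)
L = -5 (L = 0 - 5 = -5)
(-1*6*3)/L + h(-1) = (-1*6*3)/(-5) + (3 - 1)/(4 - 1) = -(-6)*3/5 + 2/3 = -⅕*(-18) + (⅓)*2 = 18/5 + ⅔ = 64/15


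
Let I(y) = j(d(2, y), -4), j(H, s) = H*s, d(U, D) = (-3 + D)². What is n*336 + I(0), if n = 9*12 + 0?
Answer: 36252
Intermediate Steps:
I(y) = -4*(-3 + y)² (I(y) = (-3 + y)²*(-4) = -4*(-3 + y)²)
n = 108 (n = 108 + 0 = 108)
n*336 + I(0) = 108*336 - 4*(-3 + 0)² = 36288 - 4*(-3)² = 36288 - 4*9 = 36288 - 36 = 36252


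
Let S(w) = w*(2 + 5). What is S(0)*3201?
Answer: 0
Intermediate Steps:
S(w) = 7*w (S(w) = w*7 = 7*w)
S(0)*3201 = (7*0)*3201 = 0*3201 = 0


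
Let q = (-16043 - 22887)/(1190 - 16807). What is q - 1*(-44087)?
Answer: 688545609/15617 ≈ 44090.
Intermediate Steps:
q = 38930/15617 (q = -38930/(-15617) = -38930*(-1/15617) = 38930/15617 ≈ 2.4928)
q - 1*(-44087) = 38930/15617 - 1*(-44087) = 38930/15617 + 44087 = 688545609/15617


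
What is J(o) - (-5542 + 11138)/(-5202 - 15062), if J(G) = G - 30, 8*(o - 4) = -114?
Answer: -405015/10132 ≈ -39.974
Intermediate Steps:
o = -41/4 (o = 4 + (⅛)*(-114) = 4 - 57/4 = -41/4 ≈ -10.250)
J(G) = -30 + G
J(o) - (-5542 + 11138)/(-5202 - 15062) = (-30 - 41/4) - (-5542 + 11138)/(-5202 - 15062) = -161/4 - 5596/(-20264) = -161/4 - 5596*(-1)/20264 = -161/4 - 1*(-1399/5066) = -161/4 + 1399/5066 = -405015/10132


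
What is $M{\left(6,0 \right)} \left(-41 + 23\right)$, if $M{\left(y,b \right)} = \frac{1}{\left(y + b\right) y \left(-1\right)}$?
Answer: $\frac{1}{2} \approx 0.5$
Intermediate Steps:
$M{\left(y,b \right)} = - \frac{1}{y \left(b + y\right)}$ ($M{\left(y,b \right)} = \frac{1}{\left(b + y\right) y \left(-1\right)} = \frac{1}{y \left(b + y\right) \left(-1\right)} = \frac{1}{\left(-1\right) y \left(b + y\right)} = - \frac{1}{y \left(b + y\right)}$)
$M{\left(6,0 \right)} \left(-41 + 23\right) = - \frac{1}{6 \left(0 + 6\right)} \left(-41 + 23\right) = \left(-1\right) \frac{1}{6} \cdot \frac{1}{6} \left(-18\right) = \left(- \frac{1}{36}\right) \left(-18\right) = \frac{1}{2}$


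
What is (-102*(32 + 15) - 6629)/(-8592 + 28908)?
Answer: -11423/20316 ≈ -0.56227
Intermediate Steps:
(-102*(32 + 15) - 6629)/(-8592 + 28908) = (-102*47 - 6629)/20316 = (-4794 - 6629)*(1/20316) = -11423*1/20316 = -11423/20316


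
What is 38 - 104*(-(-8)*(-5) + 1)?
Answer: 4094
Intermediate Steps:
38 - 104*(-(-8)*(-5) + 1) = 38 - 104*(-4*10 + 1) = 38 - 104*(-40 + 1) = 38 - 104*(-39) = 38 + 4056 = 4094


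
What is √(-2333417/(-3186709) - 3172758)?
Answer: I*√32219712543841193545/3186709 ≈ 1781.2*I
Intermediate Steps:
√(-2333417/(-3186709) - 3172758) = √(-2333417*(-1/3186709) - 3172758) = √(2333417/3186709 - 3172758) = √(-10110654140005/3186709) = I*√32219712543841193545/3186709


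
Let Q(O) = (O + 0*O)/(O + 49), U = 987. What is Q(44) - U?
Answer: -91747/93 ≈ -986.53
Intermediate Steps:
Q(O) = O/(49 + O) (Q(O) = (O + 0)/(49 + O) = O/(49 + O))
Q(44) - U = 44/(49 + 44) - 1*987 = 44/93 - 987 = -91747/93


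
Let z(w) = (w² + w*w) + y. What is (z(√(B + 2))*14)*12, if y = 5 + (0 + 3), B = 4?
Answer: 3360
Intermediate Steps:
y = 8 (y = 5 + 3 = 8)
z(w) = 8 + 2*w² (z(w) = (w² + w*w) + 8 = (w² + w²) + 8 = 2*w² + 8 = 8 + 2*w²)
(z(√(B + 2))*14)*12 = ((8 + 2*(√(4 + 2))²)*14)*12 = ((8 + 2*(√6)²)*14)*12 = ((8 + 2*6)*14)*12 = ((8 + 12)*14)*12 = (20*14)*12 = 280*12 = 3360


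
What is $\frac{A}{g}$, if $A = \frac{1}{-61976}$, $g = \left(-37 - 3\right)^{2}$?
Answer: $- \frac{1}{99161600} \approx -1.0085 \cdot 10^{-8}$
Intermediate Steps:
$g = 1600$ ($g = \left(-40\right)^{2} = 1600$)
$A = - \frac{1}{61976} \approx -1.6135 \cdot 10^{-5}$
$\frac{A}{g} = - \frac{1}{61976 \cdot 1600} = \left(- \frac{1}{61976}\right) \frac{1}{1600} = - \frac{1}{99161600}$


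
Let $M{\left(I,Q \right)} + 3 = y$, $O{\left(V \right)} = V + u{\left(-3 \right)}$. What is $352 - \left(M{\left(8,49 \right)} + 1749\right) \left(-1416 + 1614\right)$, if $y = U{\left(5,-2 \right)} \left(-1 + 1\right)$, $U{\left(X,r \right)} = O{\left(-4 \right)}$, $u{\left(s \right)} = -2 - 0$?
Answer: $-345356$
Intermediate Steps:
$u{\left(s \right)} = -2$ ($u{\left(s \right)} = -2 + 0 = -2$)
$O{\left(V \right)} = -2 + V$ ($O{\left(V \right)} = V - 2 = -2 + V$)
$U{\left(X,r \right)} = -6$ ($U{\left(X,r \right)} = -2 - 4 = -6$)
$y = 0$ ($y = - 6 \left(-1 + 1\right) = \left(-6\right) 0 = 0$)
$M{\left(I,Q \right)} = -3$ ($M{\left(I,Q \right)} = -3 + 0 = -3$)
$352 - \left(M{\left(8,49 \right)} + 1749\right) \left(-1416 + 1614\right) = 352 - \left(-3 + 1749\right) \left(-1416 + 1614\right) = 352 - 1746 \cdot 198 = 352 - 345708 = -345356$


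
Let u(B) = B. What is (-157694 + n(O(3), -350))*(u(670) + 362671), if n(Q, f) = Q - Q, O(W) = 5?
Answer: -57296695654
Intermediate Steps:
n(Q, f) = 0
(-157694 + n(O(3), -350))*(u(670) + 362671) = (-157694 + 0)*(670 + 362671) = -157694*363341 = -57296695654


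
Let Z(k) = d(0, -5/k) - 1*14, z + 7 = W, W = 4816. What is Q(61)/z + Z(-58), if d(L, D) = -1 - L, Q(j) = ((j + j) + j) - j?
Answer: -72013/4809 ≈ -14.975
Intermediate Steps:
z = 4809 (z = -7 + 4816 = 4809)
Q(j) = 2*j (Q(j) = (2*j + j) - j = 3*j - j = 2*j)
Z(k) = -15 (Z(k) = (-1 - 1*0) - 1*14 = (-1 + 0) - 14 = -1 - 14 = -15)
Q(61)/z + Z(-58) = (2*61)/4809 - 15 = 122*(1/4809) - 15 = 122/4809 - 15 = -72013/4809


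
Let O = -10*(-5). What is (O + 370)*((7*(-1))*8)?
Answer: -23520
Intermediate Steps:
O = 50
(O + 370)*((7*(-1))*8) = (50 + 370)*((7*(-1))*8) = 420*(-7*8) = 420*(-56) = -23520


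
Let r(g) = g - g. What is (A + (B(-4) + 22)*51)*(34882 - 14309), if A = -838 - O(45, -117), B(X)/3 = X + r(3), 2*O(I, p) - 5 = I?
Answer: -7262269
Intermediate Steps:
r(g) = 0
O(I, p) = 5/2 + I/2
B(X) = 3*X (B(X) = 3*(X + 0) = 3*X)
A = -863 (A = -838 - (5/2 + (½)*45) = -838 - (5/2 + 45/2) = -838 - 1*25 = -838 - 25 = -863)
(A + (B(-4) + 22)*51)*(34882 - 14309) = (-863 + (3*(-4) + 22)*51)*(34882 - 14309) = (-863 + (-12 + 22)*51)*20573 = (-863 + 10*51)*20573 = (-863 + 510)*20573 = -353*20573 = -7262269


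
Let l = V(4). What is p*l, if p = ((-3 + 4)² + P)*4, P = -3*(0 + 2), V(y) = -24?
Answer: 480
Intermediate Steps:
P = -6 (P = -3*2 = -6)
l = -24
p = -20 (p = ((-3 + 4)² - 6)*4 = (1² - 6)*4 = (1 - 6)*4 = -5*4 = -20)
p*l = -20*(-24) = 480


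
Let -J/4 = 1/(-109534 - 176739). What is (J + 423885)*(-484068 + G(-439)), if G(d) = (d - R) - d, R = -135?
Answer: -58723735777105197/286273 ≈ -2.0513e+11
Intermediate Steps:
J = 4/286273 (J = -4/(-109534 - 176739) = -4/(-286273) = -4*(-1/286273) = 4/286273 ≈ 1.3973e-5)
G(d) = 135 (G(d) = (d - 1*(-135)) - d = (d + 135) - d = (135 + d) - d = 135)
(J + 423885)*(-484068 + G(-439)) = (4/286273 + 423885)*(-484068 + 135) = (121346830609/286273)*(-483933) = -58723735777105197/286273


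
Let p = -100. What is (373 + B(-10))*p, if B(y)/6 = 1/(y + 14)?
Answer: -37450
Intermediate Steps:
B(y) = 6/(14 + y) (B(y) = 6/(y + 14) = 6/(14 + y))
(373 + B(-10))*p = (373 + 6/(14 - 10))*(-100) = (373 + 6/4)*(-100) = (373 + 6*(¼))*(-100) = (373 + 3/2)*(-100) = (749/2)*(-100) = -37450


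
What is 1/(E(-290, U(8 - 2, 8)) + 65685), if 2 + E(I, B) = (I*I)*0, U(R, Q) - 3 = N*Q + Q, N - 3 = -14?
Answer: 1/65683 ≈ 1.5225e-5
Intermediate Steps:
N = -11 (N = 3 - 14 = -11)
U(R, Q) = 3 - 10*Q (U(R, Q) = 3 + (-11*Q + Q) = 3 - 10*Q)
E(I, B) = -2 (E(I, B) = -2 + (I*I)*0 = -2 + I²*0 = -2 + 0 = -2)
1/(E(-290, U(8 - 2, 8)) + 65685) = 1/(-2 + 65685) = 1/65683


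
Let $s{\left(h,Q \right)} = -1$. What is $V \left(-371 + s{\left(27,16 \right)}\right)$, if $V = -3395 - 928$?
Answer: $1608156$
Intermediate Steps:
$V = -4323$ ($V = -3395 - 928 = -4323$)
$V \left(-371 + s{\left(27,16 \right)}\right) = - 4323 \left(-371 - 1\right) = \left(-4323\right) \left(-372\right) = 1608156$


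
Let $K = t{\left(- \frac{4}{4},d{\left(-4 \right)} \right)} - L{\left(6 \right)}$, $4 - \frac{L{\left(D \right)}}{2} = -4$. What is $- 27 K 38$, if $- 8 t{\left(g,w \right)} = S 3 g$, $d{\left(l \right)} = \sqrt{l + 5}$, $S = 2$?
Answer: $\frac{31293}{2} \approx 15647.0$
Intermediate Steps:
$d{\left(l \right)} = \sqrt{5 + l}$
$L{\left(D \right)} = 16$ ($L{\left(D \right)} = 8 - -8 = 8 + 8 = 16$)
$t{\left(g,w \right)} = - \frac{3 g}{4}$ ($t{\left(g,w \right)} = - \frac{2 \cdot 3 g}{8} = - \frac{6 g}{8} = - \frac{3 g}{4}$)
$K = - \frac{61}{4}$ ($K = - \frac{3 \left(- \frac{4}{4}\right)}{4} - 16 = - \frac{3 \left(\left(-4\right) \frac{1}{4}\right)}{4} - 16 = \left(- \frac{3}{4}\right) \left(-1\right) - 16 = \frac{3}{4} - 16 = - \frac{61}{4} \approx -15.25$)
$- 27 K 38 = \left(-27\right) \left(- \frac{61}{4}\right) 38 = \frac{1647}{4} \cdot 38 = \frac{31293}{2}$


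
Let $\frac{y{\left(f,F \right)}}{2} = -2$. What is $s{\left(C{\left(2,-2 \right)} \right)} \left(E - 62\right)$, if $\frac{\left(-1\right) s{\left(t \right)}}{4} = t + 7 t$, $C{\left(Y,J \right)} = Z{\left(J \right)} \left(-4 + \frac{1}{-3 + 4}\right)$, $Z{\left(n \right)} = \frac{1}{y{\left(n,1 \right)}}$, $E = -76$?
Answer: $3312$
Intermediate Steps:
$y{\left(f,F \right)} = -4$ ($y{\left(f,F \right)} = 2 \left(-2\right) = -4$)
$Z{\left(n \right)} = - \frac{1}{4}$ ($Z{\left(n \right)} = \frac{1}{-4} = - \frac{1}{4}$)
$C{\left(Y,J \right)} = \frac{3}{4}$ ($C{\left(Y,J \right)} = - \frac{-4 + \frac{1}{-3 + 4}}{4} = - \frac{-4 + 1^{-1}}{4} = - \frac{-4 + 1}{4} = \left(- \frac{1}{4}\right) \left(-3\right) = \frac{3}{4}$)
$s{\left(t \right)} = - 32 t$ ($s{\left(t \right)} = - 4 \left(t + 7 t\right) = - 4 \cdot 8 t = - 32 t$)
$s{\left(C{\left(2,-2 \right)} \right)} \left(E - 62\right) = \left(-32\right) \frac{3}{4} \left(-76 - 62\right) = \left(-24\right) \left(-138\right) = 3312$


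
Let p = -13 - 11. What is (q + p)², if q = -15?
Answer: 1521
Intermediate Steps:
p = -24
(q + p)² = (-15 - 24)² = (-39)² = 1521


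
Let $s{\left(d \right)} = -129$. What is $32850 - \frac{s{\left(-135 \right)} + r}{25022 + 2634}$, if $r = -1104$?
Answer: $\frac{908500833}{27656} \approx 32850.0$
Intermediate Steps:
$32850 - \frac{s{\left(-135 \right)} + r}{25022 + 2634} = 32850 - \frac{-129 - 1104}{25022 + 2634} = 32850 - - \frac{1233}{27656} = 32850 + \frac{1233}{27656} = \frac{908500833}{27656}$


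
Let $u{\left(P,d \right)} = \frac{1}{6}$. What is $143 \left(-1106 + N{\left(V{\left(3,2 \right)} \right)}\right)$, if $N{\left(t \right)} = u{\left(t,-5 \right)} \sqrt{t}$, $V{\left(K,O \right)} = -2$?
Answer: $-158158 + \frac{143 i \sqrt{2}}{6} \approx -1.5816 \cdot 10^{5} + 33.705 i$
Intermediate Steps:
$u{\left(P,d \right)} = \frac{1}{6}$
$N{\left(t \right)} = \frac{\sqrt{t}}{6}$
$143 \left(-1106 + N{\left(V{\left(3,2 \right)} \right)}\right) = 143 \left(-1106 + \frac{\sqrt{-2}}{6}\right) = 143 \left(-1106 + \frac{i \sqrt{2}}{6}\right) = -158158 + \frac{143 i \sqrt{2}}{6}$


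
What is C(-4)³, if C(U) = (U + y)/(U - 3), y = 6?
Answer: -8/343 ≈ -0.023324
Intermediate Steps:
C(U) = (6 + U)/(-3 + U) (C(U) = (U + 6)/(U - 3) = (6 + U)/(-3 + U))
C(-4)³ = ((6 - 4)/(-3 - 4))³ = (2/(-7))³ = (-⅐*2)³ = (-2/7)³ = -8/343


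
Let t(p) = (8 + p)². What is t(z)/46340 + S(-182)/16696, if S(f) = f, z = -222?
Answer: 94522017/96711580 ≈ 0.97736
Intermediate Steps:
t(z)/46340 + S(-182)/16696 = (8 - 222)²/46340 - 182/16696 = (-214)²*(1/46340) - 182*1/16696 = 45796*(1/46340) - 91/8348 = 11449/11585 - 91/8348 = 94522017/96711580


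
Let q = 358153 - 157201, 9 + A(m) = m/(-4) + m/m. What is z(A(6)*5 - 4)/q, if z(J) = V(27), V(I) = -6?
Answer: -1/33492 ≈ -2.9858e-5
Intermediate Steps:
A(m) = -8 - m/4 (A(m) = -9 + (m/(-4) + m/m) = -9 + (m*(-1/4) + 1) = -9 + (-m/4 + 1) = -9 + (1 - m/4) = -8 - m/4)
z(J) = -6
q = 200952
z(A(6)*5 - 4)/q = -6/200952 = -6*1/200952 = -1/33492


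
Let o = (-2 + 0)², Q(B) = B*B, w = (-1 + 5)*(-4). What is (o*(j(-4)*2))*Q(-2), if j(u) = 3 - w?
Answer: 608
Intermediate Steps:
w = -16 (w = 4*(-4) = -16)
Q(B) = B²
j(u) = 19 (j(u) = 3 - 1*(-16) = 3 + 16 = 19)
o = 4 (o = (-2)² = 4)
(o*(j(-4)*2))*Q(-2) = (4*(19*2))*(-2)² = (4*38)*4 = 152*4 = 608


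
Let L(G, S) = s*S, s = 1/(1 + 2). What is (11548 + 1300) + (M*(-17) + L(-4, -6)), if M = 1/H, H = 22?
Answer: 282595/22 ≈ 12845.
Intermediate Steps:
s = ⅓ (s = 1/3 = ⅓ ≈ 0.33333)
M = 1/22 ≈ 0.045455
L(G, S) = S/3
(11548 + 1300) + (M*(-17) + L(-4, -6)) = (11548 + 1300) + ((1/22)*(-17) + (⅓)*(-6)) = 12848 + (-17/22 - 2) = 12848 - 61/22 = 282595/22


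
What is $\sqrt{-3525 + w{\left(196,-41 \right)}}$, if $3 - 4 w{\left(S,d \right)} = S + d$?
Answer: $i \sqrt{3563} \approx 59.691 i$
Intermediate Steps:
$w{\left(S,d \right)} = \frac{3}{4} - \frac{S}{4} - \frac{d}{4}$ ($w{\left(S,d \right)} = \frac{3}{4} - \frac{S + d}{4} = \frac{3}{4} - \left(\frac{S}{4} + \frac{d}{4}\right) = \frac{3}{4} - \frac{S}{4} - \frac{d}{4}$)
$\sqrt{-3525 + w{\left(196,-41 \right)}} = \sqrt{-3525 - 38} = \sqrt{-3563} = i \sqrt{3563}$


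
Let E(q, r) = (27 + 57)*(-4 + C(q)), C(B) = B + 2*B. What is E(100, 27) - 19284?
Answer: 5580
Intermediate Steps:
C(B) = 3*B
E(q, r) = -336 + 252*q (E(q, r) = (27 + 57)*(-4 + 3*q) = 84*(-4 + 3*q) = -336 + 252*q)
E(100, 27) - 19284 = (-336 + 252*100) - 19284 = (-336 + 25200) - 19284 = 24864 - 19284 = 5580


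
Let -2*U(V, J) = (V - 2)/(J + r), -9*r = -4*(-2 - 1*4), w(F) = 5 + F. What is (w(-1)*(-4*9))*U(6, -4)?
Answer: -216/5 ≈ -43.200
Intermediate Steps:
r = -8/3 (r = -(-4)*(-2 - 1*4)/9 = -(-4)*(-2 - 4)/9 = -(-4)*(-6)/9 = -⅑*24 = -8/3 ≈ -2.6667)
U(V, J) = -(-2 + V)/(2*(-8/3 + J)) (U(V, J) = -(V - 2)/(2*(J - 8/3)) = -(-2 + V)/(2*(-8/3 + J)))
(w(-1)*(-4*9))*U(6, -4) = ((5 - 1)*(-4*9))*(3*(2 - 1*6)/(2*(-8 + 3*(-4)))) = (4*(-36))*(3*(2 - 6)/(2*(-8 - 12))) = -216*(-4)/(-20) = -216*(-1)*(-4)/20 = -144*3/10 = -216/5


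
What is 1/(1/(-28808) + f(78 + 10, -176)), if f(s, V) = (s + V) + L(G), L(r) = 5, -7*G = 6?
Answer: -28808/2391065 ≈ -0.012048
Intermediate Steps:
G = -6/7 (G = -⅐*6 = -6/7 ≈ -0.85714)
f(s, V) = 5 + V + s (f(s, V) = (s + V) + 5 = (V + s) + 5 = 5 + V + s)
1/(1/(-28808) + f(78 + 10, -176)) = 1/(1/(-28808) + (5 - 176 + (78 + 10))) = 1/(-1/28808 + (5 - 176 + 88)) = 1/(-1/28808 - 83) = 1/(-2391065/28808) = -28808/2391065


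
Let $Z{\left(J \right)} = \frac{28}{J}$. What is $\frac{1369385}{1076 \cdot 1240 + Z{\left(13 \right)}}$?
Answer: $\frac{17802005}{17345148} \approx 1.0263$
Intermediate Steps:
$\frac{1369385}{1076 \cdot 1240 + Z{\left(13 \right)}} = \frac{1369385}{1076 \cdot 1240 + \frac{28}{13}} = \frac{1369385}{1334240 + 28 \cdot \frac{1}{13}} = \frac{1369385}{1334240 + \frac{28}{13}} = \frac{1369385}{\frac{17345148}{13}} = 1369385 \cdot \frac{13}{17345148} = \frac{17802005}{17345148}$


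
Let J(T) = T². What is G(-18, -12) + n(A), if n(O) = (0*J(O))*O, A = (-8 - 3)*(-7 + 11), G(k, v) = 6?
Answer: 6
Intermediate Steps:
A = -44 (A = -11*4 = -44)
n(O) = 0 (n(O) = (0*O²)*O = 0*O = 0)
G(-18, -12) + n(A) = 6 + 0 = 6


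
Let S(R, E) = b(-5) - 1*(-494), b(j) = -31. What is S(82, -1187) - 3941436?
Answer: -3940973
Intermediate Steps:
S(R, E) = 463 (S(R, E) = -31 - 1*(-494) = -31 + 494 = 463)
S(82, -1187) - 3941436 = 463 - 3941436 = -3940973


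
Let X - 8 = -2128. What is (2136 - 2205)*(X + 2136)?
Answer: -1104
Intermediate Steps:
X = -2120 (X = 8 - 2128 = -2120)
(2136 - 2205)*(X + 2136) = (2136 - 2205)*(-2120 + 2136) = -69*16 = -1104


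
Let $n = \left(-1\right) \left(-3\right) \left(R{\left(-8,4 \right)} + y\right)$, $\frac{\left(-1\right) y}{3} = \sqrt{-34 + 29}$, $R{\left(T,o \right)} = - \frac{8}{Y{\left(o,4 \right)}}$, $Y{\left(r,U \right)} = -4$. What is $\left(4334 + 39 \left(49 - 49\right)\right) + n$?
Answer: $4340 - 9 i \sqrt{5} \approx 4340.0 - 20.125 i$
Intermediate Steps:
$R{\left(T,o \right)} = 2$ ($R{\left(T,o \right)} = - \frac{8}{-4} = \left(-8\right) \left(- \frac{1}{4}\right) = 2$)
$y = - 3 i \sqrt{5}$ ($y = - 3 \sqrt{-34 + 29} = - 3 \sqrt{-5} = - 3 i \sqrt{5} \approx - 6.7082 i$)
$n = 6 - 9 i \sqrt{5}$ ($n = \left(-1\right) \left(-3\right) \left(2 - 3 i \sqrt{5}\right) = 3 \left(2 - 3 i \sqrt{5}\right) = 6 - 9 i \sqrt{5} \approx 6.0 - 20.125 i$)
$\left(4334 + 39 \left(49 - 49\right)\right) + n = \left(4334 + 39 \left(49 - 49\right)\right) + \left(6 - 9 i \sqrt{5}\right) = \left(4334 + 39 \cdot 0\right) + \left(6 - 9 i \sqrt{5}\right) = \left(4334 + 0\right) + \left(6 - 9 i \sqrt{5}\right) = 4334 + \left(6 - 9 i \sqrt{5}\right) = 4340 - 9 i \sqrt{5}$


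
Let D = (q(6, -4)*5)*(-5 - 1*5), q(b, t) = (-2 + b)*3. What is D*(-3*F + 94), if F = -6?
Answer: -67200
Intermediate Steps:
q(b, t) = -6 + 3*b
D = -600 (D = ((-6 + 3*6)*5)*(-5 - 1*5) = ((-6 + 18)*5)*(-5 - 5) = (12*5)*(-10) = 60*(-10) = -600)
D*(-3*F + 94) = -600*(-3*(-6) + 94) = -600*(18 + 94) = -600*112 = -67200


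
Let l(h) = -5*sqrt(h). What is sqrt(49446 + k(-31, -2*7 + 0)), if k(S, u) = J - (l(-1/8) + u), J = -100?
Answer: sqrt(197440 + 5*I*sqrt(2))/2 ≈ 222.17 + 0.0039784*I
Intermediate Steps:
k(S, u) = -100 - u + 5*I*sqrt(2)/4 (k(S, u) = -100 - (-5*I*sqrt(2)/4 + u) = -100 - (u - 5*I*sqrt(2)/4) = -100 + (-u + 5*I*sqrt(2)/4) = -100 - u + 5*I*sqrt(2)/4)
sqrt(49446 + k(-31, -2*7 + 0)) = sqrt(49446 + (-100 - (-2*7 + 0) + 5*I*sqrt(2)/4)) = sqrt(49446 + (-100 - (-14 + 0) + 5*I*sqrt(2)/4)) = sqrt(49446 + (-100 - 1*(-14) + 5*I*sqrt(2)/4)) = sqrt(49446 + (-100 + 14 + 5*I*sqrt(2)/4)) = sqrt(49446 + (-86 + 5*I*sqrt(2)/4)) = sqrt(49360 + 5*I*sqrt(2)/4)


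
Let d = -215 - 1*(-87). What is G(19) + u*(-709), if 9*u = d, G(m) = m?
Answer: 90923/9 ≈ 10103.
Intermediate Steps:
d = -128 (d = -215 + 87 = -128)
u = -128/9 (u = (1/9)*(-128) = -128/9 ≈ -14.222)
G(19) + u*(-709) = 19 - 128/9*(-709) = 19 + 90752/9 = 90923/9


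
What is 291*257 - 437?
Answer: 74350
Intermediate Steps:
291*257 - 437 = 74787 - 437 = 74350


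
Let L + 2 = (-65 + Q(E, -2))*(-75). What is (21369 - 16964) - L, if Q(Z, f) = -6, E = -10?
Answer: -918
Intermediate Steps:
L = 5323 (L = -2 + (-65 - 6)*(-75) = -2 - 71*(-75) = -2 + 5325 = 5323)
(21369 - 16964) - L = (21369 - 16964) - 1*5323 = 4405 - 5323 = -918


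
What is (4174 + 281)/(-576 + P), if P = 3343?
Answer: 4455/2767 ≈ 1.6100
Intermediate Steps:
(4174 + 281)/(-576 + P) = (4174 + 281)/(-576 + 3343) = 4455/2767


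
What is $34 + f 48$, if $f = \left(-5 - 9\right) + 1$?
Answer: $-590$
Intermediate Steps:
$f = -13$ ($f = -14 + 1 = -13$)
$34 + f 48 = 34 - 624 = -590$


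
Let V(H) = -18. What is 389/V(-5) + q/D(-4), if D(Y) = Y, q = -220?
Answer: 601/18 ≈ 33.389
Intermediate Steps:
389/V(-5) + q/D(-4) = 389/(-18) - 220/(-4) = 389*(-1/18) - 220*(-¼) = -389/18 + 55 = 601/18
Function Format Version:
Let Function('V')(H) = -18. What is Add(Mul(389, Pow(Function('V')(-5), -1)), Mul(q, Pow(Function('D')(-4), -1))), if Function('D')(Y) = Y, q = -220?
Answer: Rational(601, 18) ≈ 33.389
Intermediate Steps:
Add(Mul(389, Pow(Function('V')(-5), -1)), Mul(q, Pow(Function('D')(-4), -1))) = Add(Mul(389, Pow(-18, -1)), Mul(-220, Pow(-4, -1))) = Add(Mul(389, Rational(-1, 18)), Mul(-220, Rational(-1, 4))) = Add(Rational(-389, 18), 55) = Rational(601, 18)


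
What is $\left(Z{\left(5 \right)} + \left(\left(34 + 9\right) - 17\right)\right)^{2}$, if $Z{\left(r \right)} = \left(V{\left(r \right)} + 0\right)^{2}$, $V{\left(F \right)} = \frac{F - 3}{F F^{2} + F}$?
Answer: $\frac{12067242201}{17850625} \approx 676.01$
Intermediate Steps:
$V{\left(F \right)} = \frac{-3 + F}{F + F^{3}}$ ($V{\left(F \right)} = \frac{-3 + F}{F^{3} + F} = \frac{-3 + F}{F + F^{3}}$)
$Z{\left(r \right)} = \frac{\left(-3 + r\right)^{2}}{\left(r + r^{3}\right)^{2}}$ ($Z{\left(r \right)} = \left(\frac{-3 + r}{r + r^{3}} + 0\right)^{2} = \left(\frac{-3 + r}{r + r^{3}}\right)^{2} = \frac{\left(-3 + r\right)^{2}}{\left(r + r^{3}\right)^{2}}$)
$\left(Z{\left(5 \right)} + \left(\left(34 + 9\right) - 17\right)\right)^{2} = \left(\frac{\left(-3 + 5\right)^{2}}{25 \left(1 + 5^{2}\right)^{2}} + \left(\left(34 + 9\right) - 17\right)\right)^{2} = \left(\frac{2^{2}}{25 \left(1 + 25\right)^{2}} + \left(43 - 17\right)\right)^{2} = \left(\frac{1}{25} \cdot \frac{1}{676} \cdot 4 + 26\right)^{2} = \left(\frac{1}{4225} + 26\right)^{2} = \left(\frac{109851}{4225}\right)^{2} = \frac{12067242201}{17850625}$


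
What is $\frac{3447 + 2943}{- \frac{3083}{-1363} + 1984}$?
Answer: $\frac{580638}{180485} \approx 3.2171$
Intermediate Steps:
$\frac{3447 + 2943}{- \frac{3083}{-1363} + 1984} = \frac{6390}{\left(-3083\right) \left(- \frac{1}{1363}\right) + 1984} = \frac{6390}{\frac{3083}{1363} + 1984} = \frac{6390}{\frac{2707275}{1363}} = 6390 \cdot \frac{1363}{2707275} = \frac{580638}{180485}$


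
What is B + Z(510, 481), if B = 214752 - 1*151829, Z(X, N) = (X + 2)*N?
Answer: 309195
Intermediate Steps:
Z(X, N) = N*(2 + X) (Z(X, N) = (2 + X)*N = N*(2 + X))
B = 62923 (B = 214752 - 151829 = 62923)
B + Z(510, 481) = 62923 + 481*(2 + 510) = 62923 + 481*512 = 62923 + 246272 = 309195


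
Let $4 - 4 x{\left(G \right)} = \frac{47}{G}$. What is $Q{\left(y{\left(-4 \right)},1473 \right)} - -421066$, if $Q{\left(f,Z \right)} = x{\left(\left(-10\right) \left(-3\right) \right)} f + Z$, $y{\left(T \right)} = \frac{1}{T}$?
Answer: $\frac{202818647}{480} \approx 4.2254 \cdot 10^{5}$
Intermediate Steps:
$x{\left(G \right)} = 1 - \frac{47}{4 G}$ ($x{\left(G \right)} = 1 - \frac{47 \frac{1}{G}}{4} = 1 - \frac{47}{4 G}$)
$Q{\left(f,Z \right)} = Z + \frac{73 f}{120}$ ($Q{\left(f,Z \right)} = \frac{- \frac{47}{4} - -30}{\left(-10\right) \left(-3\right)} f + Z = \frac{- \frac{47}{4} + 30}{30} f + Z = \frac{1}{30} \cdot \frac{73}{4} f + Z = \frac{73 f}{120} + Z = Z + \frac{73 f}{120}$)
$Q{\left(y{\left(-4 \right)},1473 \right)} - -421066 = \left(1473 + \frac{73}{120 \left(-4\right)}\right) - -421066 = \left(1473 + \frac{73}{120} \left(- \frac{1}{4}\right)\right) + 421066 = \left(1473 - \frac{73}{480}\right) + 421066 = \frac{706967}{480} + 421066 = \frac{202818647}{480}$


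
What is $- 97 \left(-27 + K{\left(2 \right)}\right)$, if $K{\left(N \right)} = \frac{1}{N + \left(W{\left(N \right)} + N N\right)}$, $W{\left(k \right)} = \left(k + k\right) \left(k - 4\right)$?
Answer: $\frac{5335}{2} \approx 2667.5$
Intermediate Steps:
$W{\left(k \right)} = 2 k \left(-4 + k\right)$
$K{\left(N \right)} = \frac{1}{N + N^{2} + 2 N \left(-4 + N\right)}$ ($K{\left(N \right)} = \frac{1}{N + \left(2 N \left(-4 + N\right) + N N\right)} = \frac{1}{N + \left(2 N \left(-4 + N\right) + N^{2}\right)} = \frac{1}{N + \left(N^{2} + 2 N \left(-4 + N\right)\right)} = \frac{1}{N + N^{2} + 2 N \left(-4 + N\right)}$)
$- 97 \left(-27 + K{\left(2 \right)}\right) = - 97 \left(-27 + \frac{1}{2 \left(-7 + 3 \cdot 2\right)}\right) = - 97 \left(-27 + \frac{1}{2 \left(-7 + 6\right)}\right) = - 97 \left(-27 + \frac{1}{2 \left(-1\right)}\right) = - 97 \left(-27 + \frac{1}{2} \left(-1\right)\right) = - 97 \left(-27 - \frac{1}{2}\right) = \left(-97\right) \left(- \frac{55}{2}\right) = \frac{5335}{2}$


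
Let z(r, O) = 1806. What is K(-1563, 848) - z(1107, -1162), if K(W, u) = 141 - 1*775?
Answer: -2440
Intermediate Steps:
K(W, u) = -634 (K(W, u) = 141 - 775 = -634)
K(-1563, 848) - z(1107, -1162) = -634 - 1*1806 = -634 - 1806 = -2440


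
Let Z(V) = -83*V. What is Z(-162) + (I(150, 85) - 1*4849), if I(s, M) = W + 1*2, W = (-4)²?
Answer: 8615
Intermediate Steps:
W = 16
I(s, M) = 18 (I(s, M) = 16 + 1*2 = 16 + 2 = 18)
Z(-162) + (I(150, 85) - 1*4849) = -83*(-162) + (18 - 1*4849) = 13446 + (18 - 4849) = 13446 - 4831 = 8615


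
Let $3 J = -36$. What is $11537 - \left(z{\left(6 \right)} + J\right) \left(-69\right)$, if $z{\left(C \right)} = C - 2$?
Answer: $10985$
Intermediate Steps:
$J = -12$ ($J = \frac{1}{3} \left(-36\right) = -12$)
$z{\left(C \right)} = -2 + C$
$11537 - \left(z{\left(6 \right)} + J\right) \left(-69\right) = 11537 - \left(\left(-2 + 6\right) - 12\right) \left(-69\right) = 11537 - \left(4 - 12\right) \left(-69\right) = 11537 - \left(-8\right) \left(-69\right) = 11537 - 552 = 10985$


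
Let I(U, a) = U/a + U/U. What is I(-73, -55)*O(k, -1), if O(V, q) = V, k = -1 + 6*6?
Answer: 896/11 ≈ 81.455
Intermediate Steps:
I(U, a) = 1 + U/a (I(U, a) = U/a + 1 = 1 + U/a)
k = 35 (k = -1 + 36 = 35)
I(-73, -55)*O(k, -1) = ((-73 - 55)/(-55))*35 = -1/55*(-128)*35 = (128/55)*35 = 896/11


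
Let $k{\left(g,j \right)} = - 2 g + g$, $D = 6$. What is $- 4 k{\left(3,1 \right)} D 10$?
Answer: $720$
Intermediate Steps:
$k{\left(g,j \right)} = - g$
$- 4 k{\left(3,1 \right)} D 10 = - 4 \left(\left(-1\right) 3\right) 6 \cdot 10 = \left(-4\right) \left(-3\right) 6 \cdot 10 = 12 \cdot 6 \cdot 10 = 72 \cdot 10 = 720$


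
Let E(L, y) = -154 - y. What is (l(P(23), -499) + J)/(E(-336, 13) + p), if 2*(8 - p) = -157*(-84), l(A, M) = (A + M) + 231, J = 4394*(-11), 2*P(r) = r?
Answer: 97181/13506 ≈ 7.1954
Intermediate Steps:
P(r) = r/2
J = -48334
l(A, M) = 231 + A + M
p = -6586 (p = 8 - (-157)*(-84)/2 = 8 - ½*13188 = 8 - 6594 = -6586)
(l(P(23), -499) + J)/(E(-336, 13) + p) = ((231 + (½)*23 - 499) - 48334)/((-154 - 1*13) - 6586) = ((231 + 23/2 - 499) - 48334)/((-154 - 13) - 6586) = (-513/2 - 48334)/(-167 - 6586) = -97181/2/(-6753) = -97181/2*(-1/6753) = 97181/13506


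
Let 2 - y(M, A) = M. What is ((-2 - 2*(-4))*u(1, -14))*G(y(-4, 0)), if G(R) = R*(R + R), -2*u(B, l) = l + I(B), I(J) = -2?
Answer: 3456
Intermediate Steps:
u(B, l) = 1 - l/2 (u(B, l) = -(l - 2)/2 = -(-2 + l)/2 = 1 - l/2)
y(M, A) = 2 - M
G(R) = 2*R**2 (G(R) = R*(2*R) = 2*R**2)
((-2 - 2*(-4))*u(1, -14))*G(y(-4, 0)) = ((-2 - 2*(-4))*(1 - 1/2*(-14)))*(2*(2 - 1*(-4))**2) = ((-2 + 8)*(1 + 7))*(2*(2 + 4)**2) = (6*8)*(2*6**2) = 48*(2*36) = 48*72 = 3456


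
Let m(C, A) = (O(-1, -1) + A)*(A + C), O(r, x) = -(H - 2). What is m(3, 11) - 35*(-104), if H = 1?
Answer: 3808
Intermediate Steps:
O(r, x) = 1 (O(r, x) = -(1 - 2) = -1*(-1) = 1)
m(C, A) = (1 + A)*(A + C)
m(3, 11) - 35*(-104) = (11 + 3 + 11**2 + 11*3) - 35*(-104) = (11 + 3 + 121 + 33) + 3640 = 168 + 3640 = 3808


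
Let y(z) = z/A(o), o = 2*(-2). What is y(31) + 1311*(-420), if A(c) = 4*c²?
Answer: -35239649/64 ≈ -5.5062e+5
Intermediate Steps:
o = -4
y(z) = z/64 (y(z) = z/((4*(-4)²)) = z/((4*16)) = z/64)
y(31) + 1311*(-420) = (1/64)*31 + 1311*(-420) = 31/64 - 550620 = -35239649/64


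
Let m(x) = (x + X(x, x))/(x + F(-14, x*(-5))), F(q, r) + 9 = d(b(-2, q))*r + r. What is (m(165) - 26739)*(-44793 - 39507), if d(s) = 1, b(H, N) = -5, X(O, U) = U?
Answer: 187091654600/83 ≈ 2.2541e+9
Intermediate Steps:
F(q, r) = -9 + 2*r (F(q, r) = -9 + (1*r + r) = -9 + (r + r) = -9 + 2*r)
m(x) = 2*x/(-9 - 9*x) (m(x) = (x + x)/(x + (-9 + 2*(x*(-5)))) = (2*x)/(x + (-9 + 2*(-5*x))) = (2*x)/(x + (-9 - 10*x)) = (2*x)/(-9 - 9*x) = 2*x/(-9 - 9*x))
(m(165) - 26739)*(-44793 - 39507) = (-2*165/(9 + 9*165) - 26739)*(-44793 - 39507) = (-2*165/(9 + 1485) - 26739)*(-84300) = (-2*165/1494 - 26739)*(-84300) = (-2*165*1/1494 - 26739)*(-84300) = (-55/249 - 26739)*(-84300) = -6658066/249*(-84300) = 187091654600/83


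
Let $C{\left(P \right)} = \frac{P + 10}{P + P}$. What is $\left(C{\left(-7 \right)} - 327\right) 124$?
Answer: $- \frac{284022}{7} \approx -40575.0$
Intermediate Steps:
$C{\left(P \right)} = \frac{10 + P}{2 P}$
$\left(C{\left(-7 \right)} - 327\right) 124 = \left(\frac{10 - 7}{2 \left(-7\right)} - 327\right) 124 = \left(\frac{1}{2} \left(- \frac{1}{7}\right) 3 - 327\right) 124 = \left(- \frac{3}{14} - 327\right) 124 = \left(- \frac{4581}{14}\right) 124 = - \frac{284022}{7}$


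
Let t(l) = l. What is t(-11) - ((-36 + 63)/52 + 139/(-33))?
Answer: -12539/1716 ≈ -7.3071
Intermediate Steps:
t(-11) - ((-36 + 63)/52 + 139/(-33)) = -11 - ((-36 + 63)/52 + 139/(-33)) = -11 - (27*(1/52) + 139*(-1/33)) = -11 - (27/52 - 139/33) = -11 - 1*(-6337/1716) = -11 + 6337/1716 = -12539/1716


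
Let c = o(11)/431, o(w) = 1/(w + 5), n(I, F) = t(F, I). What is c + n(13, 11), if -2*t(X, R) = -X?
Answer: 37929/6896 ≈ 5.5001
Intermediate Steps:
t(X, R) = X/2 (t(X, R) = -(-1)*X/2 = X/2)
n(I, F) = F/2
o(w) = 1/(5 + w)
c = 1/6896 (c = 1/((5 + 11)*431) = (1/431)/16 = (1/16)*(1/431) = 1/6896 ≈ 0.00014501)
c + n(13, 11) = 1/6896 + (1/2)*11 = 1/6896 + 11/2 = 37929/6896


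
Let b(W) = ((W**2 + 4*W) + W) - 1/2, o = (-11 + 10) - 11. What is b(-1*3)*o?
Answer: 78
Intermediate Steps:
o = -12 (o = -1 - 11 = -12)
b(W) = -1/2 + W**2 + 5*W (b(W) = (W**2 + 5*W) - 1*1/2 = (W**2 + 5*W) - 1/2 = -1/2 + W**2 + 5*W)
b(-1*3)*o = (-1/2 + (-1*3)**2 + 5*(-1*3))*(-12) = (-1/2 + (-3)**2 + 5*(-3))*(-12) = (-1/2 + 9 - 15)*(-12) = -13/2*(-12) = 78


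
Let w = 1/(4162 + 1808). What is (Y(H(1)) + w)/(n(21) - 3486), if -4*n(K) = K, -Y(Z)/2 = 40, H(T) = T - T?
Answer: 955198/41685525 ≈ 0.022914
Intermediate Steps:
H(T) = 0
Y(Z) = -80 (Y(Z) = -2*40 = -80)
n(K) = -K/4
w = 1/5970 ≈ 0.00016750
(Y(H(1)) + w)/(n(21) - 3486) = (-80 + 1/5970)/(-1/4*21 - 3486) = -477599/(5970*(-21/4 - 3486)) = -477599/(5970*(-13965/4)) = -477599/5970*(-4/13965) = 955198/41685525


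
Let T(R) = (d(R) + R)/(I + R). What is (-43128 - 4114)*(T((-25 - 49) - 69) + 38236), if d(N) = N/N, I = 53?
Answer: -81288884222/45 ≈ -1.8064e+9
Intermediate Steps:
d(N) = 1
T(R) = (1 + R)/(53 + R)
(-43128 - 4114)*(T((-25 - 49) - 69) + 38236) = (-43128 - 4114)*((1 + ((-25 - 49) - 69))/(53 + ((-25 - 49) - 69)) + 38236) = -47242*((1 + (-74 - 69))/(53 + (-74 - 69)) + 38236) = -47242*((1 - 143)/(53 - 143) + 38236) = -47242*(-142/(-90) + 38236) = -47242*(-1/90*(-142) + 38236) = -47242*(71/45 + 38236) = -47242*1720691/45 = -81288884222/45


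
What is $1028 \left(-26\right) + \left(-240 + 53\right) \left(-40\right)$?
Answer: $-19248$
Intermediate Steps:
$1028 \left(-26\right) + \left(-240 + 53\right) \left(-40\right) = -26728 - -7480 = -26728 + 7480 = -19248$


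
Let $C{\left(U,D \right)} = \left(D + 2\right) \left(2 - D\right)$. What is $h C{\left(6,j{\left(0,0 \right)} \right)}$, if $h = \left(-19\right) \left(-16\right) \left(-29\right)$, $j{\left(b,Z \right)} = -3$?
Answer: $44080$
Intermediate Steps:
$C{\left(U,D \right)} = \left(2 + D\right) \left(2 - D\right)$
$h = -8816$ ($h = 304 \left(-29\right) = -8816$)
$h C{\left(6,j{\left(0,0 \right)} \right)} = - 8816 \left(4 - \left(-3\right)^{2}\right) = - 8816 \left(4 - 9\right) = \left(-8816\right) \left(-5\right) = 44080$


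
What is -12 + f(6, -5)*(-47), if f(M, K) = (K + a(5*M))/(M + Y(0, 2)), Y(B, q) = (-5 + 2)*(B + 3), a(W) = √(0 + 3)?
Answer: -271/3 + 47*√3/3 ≈ -63.198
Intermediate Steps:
a(W) = √3
Y(B, q) = -9 - 3*B (Y(B, q) = -3*(3 + B) = -9 - 3*B)
f(M, K) = (K + √3)/(-9 + M) (f(M, K) = (K + √3)/(M + (-9 - 3*0)) = (K + √3)/(M + (-9 + 0)) = (K + √3)/(M - 9) = (K + √3)/(-9 + M))
-12 + f(6, -5)*(-47) = -12 + ((-5 + √3)/(-9 + 6))*(-47) = -12 + ((-5 + √3)/(-3))*(-47) = -12 - (-5 + √3)/3*(-47) = -12 + (5/3 - √3/3)*(-47) = -12 + (-235/3 + 47*√3/3) = -271/3 + 47*√3/3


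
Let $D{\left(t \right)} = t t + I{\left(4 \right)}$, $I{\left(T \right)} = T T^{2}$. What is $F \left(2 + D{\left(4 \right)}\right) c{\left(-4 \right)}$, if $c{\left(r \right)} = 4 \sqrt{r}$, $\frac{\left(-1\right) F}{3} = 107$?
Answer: $- 210576 i \approx - 2.1058 \cdot 10^{5} i$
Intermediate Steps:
$F = -321$ ($F = \left(-3\right) 107 = -321$)
$I{\left(T \right)} = T^{3}$
$D{\left(t \right)} = 64 + t^{2}$ ($D{\left(t \right)} = t t + 4^{3} = t^{2} + 64 = 64 + t^{2}$)
$F \left(2 + D{\left(4 \right)}\right) c{\left(-4 \right)} = - 321 \left(2 + \left(64 + 4^{2}\right)\right) 4 \sqrt{-4} = - 321 \left(2 + \left(64 + 16\right)\right) 4 \cdot 2 i = - 321 \left(2 + 80\right) 8 i = - 321 \cdot 82 \cdot 8 i = - 321 \cdot 656 i = - 210576 i$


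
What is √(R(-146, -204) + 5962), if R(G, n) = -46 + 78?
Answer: 9*√74 ≈ 77.421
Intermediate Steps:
R(G, n) = 32
√(R(-146, -204) + 5962) = √(32 + 5962) = √5994 = 9*√74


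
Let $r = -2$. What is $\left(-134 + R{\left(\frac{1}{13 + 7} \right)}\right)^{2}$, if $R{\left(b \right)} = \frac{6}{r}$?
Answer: $18769$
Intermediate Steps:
$R{\left(b \right)} = -3$ ($R{\left(b \right)} = \frac{6}{-2} = 6 \left(- \frac{1}{2}\right) = -3$)
$\left(-134 + R{\left(\frac{1}{13 + 7} \right)}\right)^{2} = \left(-134 - 3\right)^{2} = \left(-137\right)^{2} = 18769$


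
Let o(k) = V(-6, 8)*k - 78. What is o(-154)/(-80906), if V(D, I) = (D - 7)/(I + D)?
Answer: -923/80906 ≈ -0.011408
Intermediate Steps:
V(D, I) = (-7 + D)/(D + I)
o(k) = -78 - 13*k/2 (o(k) = ((-7 - 6)/(-6 + 8))*k - 78 = (-13/2)*k - 78 = ((1/2)*(-13))*k - 78 = -13*k/2 - 78 = -78 - 13*k/2)
o(-154)/(-80906) = (-78 - 13/2*(-154))/(-80906) = (-78 + 1001)*(-1/80906) = 923*(-1/80906) = -923/80906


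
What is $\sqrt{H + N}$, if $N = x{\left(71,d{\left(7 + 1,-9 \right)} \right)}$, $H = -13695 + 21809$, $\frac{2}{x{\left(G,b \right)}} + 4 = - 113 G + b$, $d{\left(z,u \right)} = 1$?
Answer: $\frac{\sqrt{130669223253}}{4013} \approx 90.078$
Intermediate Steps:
$x{\left(G,b \right)} = \frac{2}{-4 + b - 113 G}$ ($x{\left(G,b \right)} = \frac{2}{-4 - \left(- b + 113 G\right)} = \frac{2}{-4 + b - 113 G}$)
$H = 8114$
$N = - \frac{1}{4013}$ ($N = \frac{2}{-4 + 1 - 8023} = \frac{2}{-8026} = 2 \left(- \frac{1}{8026}\right) = - \frac{1}{4013} \approx -0.00024919$)
$\sqrt{H + N} = \sqrt{8114 - \frac{1}{4013}} = \sqrt{\frac{32561481}{4013}} = \frac{\sqrt{130669223253}}{4013}$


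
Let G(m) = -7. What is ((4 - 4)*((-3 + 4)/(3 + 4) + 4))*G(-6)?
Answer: 0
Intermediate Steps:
((4 - 4)*((-3 + 4)/(3 + 4) + 4))*G(-6) = ((4 - 4)*((-3 + 4)/(3 + 4) + 4))*(-7) = (0*(1/7 + 4))*(-7) = (0*(29/7))*(-7) = 0*(-7) = 0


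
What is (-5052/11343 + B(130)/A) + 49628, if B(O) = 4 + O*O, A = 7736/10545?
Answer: 265696278013/3656227 ≈ 72670.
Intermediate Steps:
A = 7736/10545 (A = 7736*(1/10545) = 7736/10545 ≈ 0.73362)
B(O) = 4 + O**2
(-5052/11343 + B(130)/A) + 49628 = (-5052/11343 + (4 + 130**2)/(7736/10545)) + 49628 = (-5052*1/11343 + (4 + 16900)*(10545/7736)) + 49628 = (-1684/3781 + 16904*(10545/7736)) + 49628 = (-1684/3781 + 22281585/967) + 49628 = 84245044457/3656227 + 49628 = 265696278013/3656227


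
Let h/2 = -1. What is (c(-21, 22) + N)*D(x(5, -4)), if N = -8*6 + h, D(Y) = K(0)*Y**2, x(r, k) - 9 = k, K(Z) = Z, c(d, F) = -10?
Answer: 0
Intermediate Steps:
h = -2 (h = 2*(-1) = -2)
x(r, k) = 9 + k
D(Y) = 0 (D(Y) = 0*Y**2 = 0)
N = -50 (N = -8*6 - 2 = -4*12 - 2 = -48 - 2 = -50)
(c(-21, 22) + N)*D(x(5, -4)) = (-10 - 50)*0 = -60*0 = 0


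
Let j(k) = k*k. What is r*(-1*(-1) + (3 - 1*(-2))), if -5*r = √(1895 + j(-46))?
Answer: -6*√4011/5 ≈ -75.999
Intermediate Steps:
j(k) = k²
r = -√4011/5 (r = -√(1895 + (-46)²)/5 = -√(1895 + 2116)/5 = -√4011/5 ≈ -12.666)
r*(-1*(-1) + (3 - 1*(-2))) = (-√4011/5)*(-1*(-1) + (3 - 1*(-2))) = (-√4011/5)*(1 + (3 + 2)) = (-√4011/5)*(1 + 5) = -√4011/5*6 = -6*√4011/5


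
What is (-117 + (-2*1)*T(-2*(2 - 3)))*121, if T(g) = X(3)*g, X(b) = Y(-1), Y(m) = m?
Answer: -13673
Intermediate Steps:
X(b) = -1
T(g) = -g
(-117 + (-2*1)*T(-2*(2 - 3)))*121 = (-117 + (-2*1)*(-(-2)*(2 - 3)))*121 = (-117 - (-2)*(-2*(-1)))*121 = (-117 - (-2)*2)*121 = (-117 - 2*(-2))*121 = (-117 + 4)*121 = -113*121 = -13673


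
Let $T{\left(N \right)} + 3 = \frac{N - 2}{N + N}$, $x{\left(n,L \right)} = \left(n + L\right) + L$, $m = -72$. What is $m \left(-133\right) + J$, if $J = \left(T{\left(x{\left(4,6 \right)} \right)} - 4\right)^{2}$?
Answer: $\frac{2462481}{256} \approx 9619.1$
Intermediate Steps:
$x{\left(n,L \right)} = n + 2 L$ ($x{\left(n,L \right)} = \left(L + n\right) + L = n + 2 L$)
$T{\left(N \right)} = -3 + \frac{-2 + N}{2 N}$ ($T{\left(N \right)} = -3 + \frac{N - 2}{N + N} = -3 + \frac{-2 + N}{2 N}$)
$J = \frac{11025}{256}$ ($J = \left(\left(- \frac{5}{2} - \frac{1}{4 + 2 \cdot 6}\right) - 4\right)^{2} = \left(\left(- \frac{5}{2} - \frac{1}{4 + 12}\right) - 4\right)^{2} = \left(\left(- \frac{5}{2} - \frac{1}{16}\right) - 4\right)^{2} = \left(- \frac{41}{16} - 4\right)^{2} = \left(- \frac{105}{16}\right)^{2} = \frac{11025}{256} \approx 43.066$)
$m \left(-133\right) + J = \left(-72\right) \left(-133\right) + \frac{11025}{256} = 9576 + \frac{11025}{256} = \frac{2462481}{256}$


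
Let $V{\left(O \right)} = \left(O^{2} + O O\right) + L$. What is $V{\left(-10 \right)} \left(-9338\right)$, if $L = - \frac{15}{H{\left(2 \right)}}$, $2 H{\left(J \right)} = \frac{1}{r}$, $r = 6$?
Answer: $-186760$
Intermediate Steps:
$H{\left(J \right)} = \frac{1}{12}$ ($H{\left(J \right)} = \frac{1}{2 \cdot 6} = \frac{1}{2} \cdot \frac{1}{6} = \frac{1}{12}$)
$L = -180$ ($L = - 15 \frac{1}{\frac{1}{12}} = \left(-15\right) 12 = -180$)
$V{\left(O \right)} = -180 + 2 O^{2}$ ($V{\left(O \right)} = \left(O^{2} + O O\right) - 180 = \left(O^{2} + O^{2}\right) - 180 = 2 O^{2} - 180 = -180 + 2 O^{2}$)
$V{\left(-10 \right)} \left(-9338\right) = \left(-180 + 2 \left(-10\right)^{2}\right) \left(-9338\right) = \left(-180 + 2 \cdot 100\right) \left(-9338\right) = \left(-180 + 200\right) \left(-9338\right) = 20 \left(-9338\right) = -186760$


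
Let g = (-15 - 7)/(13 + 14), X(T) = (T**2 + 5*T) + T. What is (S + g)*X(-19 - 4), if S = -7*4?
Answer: -304198/27 ≈ -11267.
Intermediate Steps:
S = -28
X(T) = T**2 + 6*T
g = -22/27 ≈ -0.81481
(S + g)*X(-19 - 4) = (-28 - 22/27)*((-19 - 4)*(6 + (-19 - 4))) = -(-17894)*(6 - 23)/27 = -(-17894)*(-17)/27 = -778/27*391 = -304198/27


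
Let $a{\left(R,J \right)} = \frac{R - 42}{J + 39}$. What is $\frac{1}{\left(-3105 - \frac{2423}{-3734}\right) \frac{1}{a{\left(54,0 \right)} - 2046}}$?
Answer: $\frac{99301996}{150691411} \approx 0.65898$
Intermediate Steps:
$a{\left(R,J \right)} = \frac{-42 + R}{39 + J}$
$\frac{1}{\left(-3105 - \frac{2423}{-3734}\right) \frac{1}{a{\left(54,0 \right)} - 2046}} = \frac{1}{\left(-3105 - \frac{2423}{-3734}\right) \frac{1}{\frac{-42 + 54}{39 + 0} - 2046}} = \frac{1}{\left(-3105 - - \frac{2423}{3734}\right) \frac{1}{\frac{1}{39} \cdot 12 - 2046}} = \frac{1}{\left(-3105 + \frac{2423}{3734}\right) \frac{1}{\frac{1}{39} \cdot 12 - 2046}} = \frac{1}{\left(- \frac{11591647}{3734}\right) \frac{1}{\frac{4}{13} - 2046}} = \frac{1}{\left(- \frac{11591647}{3734}\right) \frac{1}{- \frac{26594}{13}}} = \frac{1}{\left(- \frac{11591647}{3734}\right) \left(- \frac{13}{26594}\right)} = \frac{1}{\frac{150691411}{99301996}} = \frac{99301996}{150691411}$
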